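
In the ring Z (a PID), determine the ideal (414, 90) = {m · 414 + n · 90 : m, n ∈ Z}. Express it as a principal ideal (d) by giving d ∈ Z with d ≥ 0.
(414, 90) = (18); d = 18

In the PID Z, (a, b) is generated by gcd(a, b). Compute gcd(414, 90) with the extended Euclidean algorithm, tracking rows (r, s, t) with s·414 + t·90 = r:
  row A: (414, 1, 0)   [1·414 + 0·90 = 414]
  row B: (90, 0, 1)   [0·414 + 1·90 = 90]
  414 = 4·90 + 54   → row C = row A − 4·row B = (54, 1, −4)   [check: 1·414 − 4·90 = 54]
  90 = 1·54 + 36   → row D = row B − 1·row C = (36, −1, 5)   [check: −1·414 + 5·90 = 36]
  54 = 1·36 + 18   → row E = row C − 1·row D = (18, 2, −9)   [check: 2·414 − 9·90 = 18]
  36 = 2·18 + 0   → remainder 0, stop. gcd = 18 (last nonzero row E).
So gcd(414, 90) = 18, with Bézout identity 2·414 − 9·90 = 18. Containment (⊇): the Bézout identity exhibits 18 as an element of (414, 90), giving (18) ⊆ (414, 90). Containment (⊆): since 18 | 414 and 18 | 90 (414 = 18·23, 90 = 18·5), every Z-linear combination of 414 and 90 is divisible by 18, so (414, 90) ⊆ (18). Therefore (414, 90) = (18), d = 18.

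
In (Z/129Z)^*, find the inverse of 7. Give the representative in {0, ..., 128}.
7^(−1) ≡ 37 (mod 129)

Apply the extended Euclidean algorithm to (129, 7), tracking rows (r, s, t) with s·129 + t·7 = r. Each division r_prev = q·r_cur + r_new produces the new row as (previous row) − q·(current row):
  row A: (129, 1, 0)   [1·129 + 0·7 = 129]
  row B: (7, 0, 1)   [0·129 + 1·7 = 7]
  129 = 18·7 + 3   → row C = row A − 18·row B = (3, 1, −18)   [check: 1·129 − 18·7 = 3]
  7 = 2·3 + 1   → row D = row B − 2·row C = (1, −2, 37)   [check: −2·129 + 37·7 = 1]
  3 = 3·1 + 0   → remainder 0, stop. gcd = 1 (last nonzero row D).
The gcd is 1, so 7 is invertible mod 129. The last nonzero row gives −2·129 + 37·7 = 1, so t = 37. So 7^(−1) ≡ 37 (mod 129). Verify: 7 · 37 = 259 ≡ 1 (mod 129). ✓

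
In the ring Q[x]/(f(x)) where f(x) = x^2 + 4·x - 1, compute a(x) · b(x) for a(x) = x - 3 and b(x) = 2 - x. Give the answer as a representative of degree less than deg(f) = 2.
First multiply in Q[x] without reducing: a · b = -x^2 + 5·x - 6. Now divide by f(x) = x^2 + 4·x - 1, eliminating the leading term at each step:
  leading term -x^2: subtract (-1)·f(x) = -x^2 - 4·x + 1, leaving 9·x - 7
The degree is now < 2, so this is the remainder. Hence a · b ≡ 9·x - 7 in Q[x]/(f).

Final answer: a · b ≡ 9·x - 7 (mod f(x))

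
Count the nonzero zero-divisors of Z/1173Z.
In Z/1173Z each nonzero element is either a unit (gcd with 1173 is 1) or a zero-divisor (gcd > 1). The number of units is φ(1173): factorise 1173 = 3 · 17 · 23, so φ(1173) = (3 − 1) · (17 − 1) · (23 − 1) = 2 · 16 · 22 = 704. The nonzero elements number 1173 − 1 = 1172. Hence the nonzero zero-divisors number 1172 − 704 = 468.

Final answer: Z/1173Z has 468 nonzero zero-divisors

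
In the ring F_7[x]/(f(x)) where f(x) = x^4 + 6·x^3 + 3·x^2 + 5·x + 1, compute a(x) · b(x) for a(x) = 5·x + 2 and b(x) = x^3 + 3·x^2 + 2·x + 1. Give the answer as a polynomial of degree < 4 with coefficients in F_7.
a · b ≡ x^3 + x^2 + 5·x + 4 (mod f(x))

Multiply as integer polynomials: a · b = 5·x^4 + 17·x^3 + 16·x^2 + 9·x + 2. Reducing coefficients mod 7: a · b ≡ 5·x^4 + 3·x^3 + 2·x^2 + 2·x + 2. Now divide by f(x) = x^4 + 6·x^3 + 3·x^2 + 5·x + 1 in F_7[x], eliminating the leading term at each step:
  leading term 5·x^4: subtract (5)·f(x) = 5·x^4 + 2·x^3 + x^2 + 4·x + 5, leaving x^3 + x^2 + 5·x + 4 (coefficients mod 7)
The degree is now < 4, so this is the remainder. Hence a · b ≡ x^3 + x^2 + 5·x + 4 in F_7[x]/(f).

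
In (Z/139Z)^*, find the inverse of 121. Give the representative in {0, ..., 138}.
Apply the extended Euclidean algorithm to (139, 121), tracking rows (r, s, t) with s·139 + t·121 = r. Each division r_prev = q·r_cur + r_new produces the new row as (previous row) − q·(current row):
  row A: (139, 1, 0)   [1·139 + 0·121 = 139]
  row B: (121, 0, 1)   [0·139 + 1·121 = 121]
  139 = 1·121 + 18   → row C = row A − 1·row B = (18, 1, −1)   [check: 1·139 − 1·121 = 18]
  121 = 6·18 + 13   → row D = row B − 6·row C = (13, −6, 7)   [check: −6·139 + 7·121 = 13]
  18 = 1·13 + 5   → row E = row C − 1·row D = (5, 7, −8)   [check: 7·139 − 8·121 = 5]
  13 = 2·5 + 3   → row F = row D − 2·row E = (3, −20, 23)   [check: −20·139 + 23·121 = 3]
  5 = 1·3 + 2   → row G = row E − 1·row F = (2, 27, −31)   [check: 27·139 − 31·121 = 2]
  3 = 1·2 + 1   → row H = row F − 1·row G = (1, −47, 54)   [check: −47·139 + 54·121 = 1]
  2 = 2·1 + 0   → remainder 0, stop. gcd = 1 (last nonzero row H).
The gcd is 1, so 121 is invertible mod 139. The last nonzero row gives −47·139 + 54·121 = 1, so t = 54. So 121^(−1) ≡ 54 (mod 139). Verify: 121 · 54 = 6534 ≡ 1 (mod 139). ✓

Final answer: 121^(−1) ≡ 54 (mod 139)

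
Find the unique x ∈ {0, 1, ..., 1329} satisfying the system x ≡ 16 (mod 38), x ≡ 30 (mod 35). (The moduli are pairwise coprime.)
x ≡ 1080 (mod 1330); the representative in [0, 1330) is 1080

The moduli 38, 35 are pairwise coprime, so by the CRT there is a unique solution mod 38·35 = 1330.
Solve by successive substitution. Start with x ≡ 16 (mod 38).
  Combine with x ≡ 30 (mod 35): write x = 16 + 38·t and require 16 + 38·t ≡ 30 (mod 35), i.e. 38·t ≡ 30 − 16 ≡ 14 (mod 35). Since 38^(−1) ≡ 12 (mod 35) (38 ≡ 3 (mod 35)), t ≡ 12·14 ≡ 28 (mod 35). So x ≡ 16 + 38·28 = 1080 (mod 1330).
Unique solution in [0, 1330): x = 1080.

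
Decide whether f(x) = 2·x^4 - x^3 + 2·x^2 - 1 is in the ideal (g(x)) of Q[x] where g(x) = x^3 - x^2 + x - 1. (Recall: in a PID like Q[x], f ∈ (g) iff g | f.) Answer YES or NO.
In Q[x] the ideal (g) consists of all multiples of g, so f ∈ (g) iff g | f, i.e. iff the remainder of f on division by g is 0. Divide f by g (g is monic, so eliminate the leading term of the running remainder at each step):
  leading term 2·x^4: subtract (2·x)·g(x) = 2·x^4 - 2·x^3 + 2·x^2 - 2·x, leaving x^3 + 2·x - 1
  leading term x^3: subtract (1)·g(x) = x^3 - x^2 + x - 1, leaving x^2 + x
The remainder r(x) = x^2 + x ≠ 0 (and deg r < deg g), so g ∤ f, i.e. f ∉ (g).

Final answer: NO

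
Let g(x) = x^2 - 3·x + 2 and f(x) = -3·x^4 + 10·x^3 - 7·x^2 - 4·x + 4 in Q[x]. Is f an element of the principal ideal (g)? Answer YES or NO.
YES

In Q[x] the ideal (g) consists of all multiples of g, so f ∈ (g) iff g | f, i.e. iff the remainder of f on division by g is 0. Divide f by g (g is monic, so eliminate the leading term of the running remainder at each step):
  leading term -3·x^4: subtract (-3·x^2)·g(x) = -3·x^4 + 9·x^3 - 6·x^2, leaving x^3 - x^2 - 4·x + 4
  leading term x^3: subtract (x)·g(x) = x^3 - 3·x^2 + 2·x, leaving 2·x^2 - 6·x + 4
  leading term 2·x^2: subtract (2)·g(x) = 2·x^2 - 6·x + 4, leaving 0
The remainder is 0, so f(x) = g(x) · h(x) with h(x) = -3·x^2 + x + 2. Hence g | f, i.e. f ∈ (g).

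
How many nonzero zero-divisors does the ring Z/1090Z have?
In Z/1090Z each nonzero element is either a unit (gcd with 1090 is 1) or a zero-divisor (gcd > 1). The number of units is φ(1090): factorise 1090 = 2 · 5 · 109, so φ(1090) = (2 − 1) · (5 − 1) · (109 − 1) = 1 · 4 · 108 = 432. The nonzero elements number 1090 − 1 = 1089. Hence the nonzero zero-divisors number 1089 − 432 = 657.

Final answer: Z/1090Z has 657 nonzero zero-divisors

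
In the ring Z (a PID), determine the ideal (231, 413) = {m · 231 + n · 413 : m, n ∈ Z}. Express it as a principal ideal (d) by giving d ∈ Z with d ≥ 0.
(231, 413) = (7); d = 7

In the PID Z, (a, b) is generated by gcd(a, b). Compute gcd(413, 231) with the extended Euclidean algorithm, tracking rows (r, s, t) with s·413 + t·231 = r:
  row A: (413, 1, 0)   [1·413 + 0·231 = 413]
  row B: (231, 0, 1)   [0·413 + 1·231 = 231]
  413 = 1·231 + 182   → row C = row A − 1·row B = (182, 1, −1)   [check: 1·413 − 1·231 = 182]
  231 = 1·182 + 49   → row D = row B − 1·row C = (49, −1, 2)   [check: −1·413 + 2·231 = 49]
  182 = 3·49 + 35   → row E = row C − 3·row D = (35, 4, −7)   [check: 4·413 − 7·231 = 35]
  49 = 1·35 + 14   → row F = row D − 1·row E = (14, −5, 9)   [check: −5·413 + 9·231 = 14]
  35 = 2·14 + 7   → row G = row E − 2·row F = (7, 14, −25)   [check: 14·413 − 25·231 = 7]
  14 = 2·7 + 0   → remainder 0, stop. gcd = 7 (last nonzero row G).
So gcd(231, 413) = 7, with Bézout identity 14·413 − 25·231 = 7. Containment (⊇): the Bézout identity exhibits 7 as an element of (231, 413), giving (7) ⊆ (231, 413). Containment (⊆): since 7 | 231 and 7 | 413 (231 = 7·33, 413 = 7·59), every Z-linear combination of 231 and 413 is divisible by 7, so (231, 413) ⊆ (7). Therefore (231, 413) = (7), d = 7.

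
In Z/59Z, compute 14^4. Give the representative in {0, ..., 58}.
7

Use repeated squaring. Binary(4) = 100. Walk through the bits of the exponent 4 left-to-right: at each bit after the leading one, square the running value, then multiply by 14 if the bit is 1 (always reducing mod 59):
  bit 1 = 1 (leading): start with 14.
  bit 2 = 0: square 14^2 = 196 ≡ 19 (mod 59).
  bit 3 = 0: square 19^2 = 361 ≡ 7 (mod 59).
Final value: 14^4 ≡ 7 (mod 59).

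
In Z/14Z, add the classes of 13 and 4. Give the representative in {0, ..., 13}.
Both summands are already reduced mod 14. 13 + 4 = 17; 17 = 1·14 + 3, so (13 + 4) mod 14 = 3.

Final answer: 3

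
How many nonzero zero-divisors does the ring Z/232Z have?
Z/232Z has 119 nonzero zero-divisors

In Z/232Z each nonzero element is either a unit (gcd with 232 is 1) or a zero-divisor (gcd > 1). The number of units is φ(232): factorise 232 = 2^3 · 29, so φ(232) = (2^3 − 2^2) · (29 − 1) = 4 · 28 = 112. The nonzero elements number 232 − 1 = 231. Hence the nonzero zero-divisors number 231 − 112 = 119.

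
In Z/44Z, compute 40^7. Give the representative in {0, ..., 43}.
28

Use repeated squaring. Binary(7) = 111. Walk through the bits of the exponent 7 left-to-right: at each bit after the leading one, square the running value, then multiply by 40 if the bit is 1 (always reducing mod 44):
  bit 1 = 1 (leading): start with 40.
  bit 2 = 1: square 40^2 = 1600 ≡ 16; bit is 1, so multiply 16·40 = 640 ≡ 24 (mod 44).
  bit 3 = 1: square 24^2 = 576 ≡ 4; bit is 1, so multiply 4·40 = 160 ≡ 28 (mod 44).
Final value: 40^7 ≡ 28 (mod 44).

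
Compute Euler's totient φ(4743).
φ(4743) = 2880

φ is multiplicative, with φ(p^e) = p^e − p^(e−1). Factorise 4743 = 3^2 · 17 · 31. Then
  φ(4743) = (3^2 − 3^1) · (17 − 1) · (31 − 1) = 6 · 16 · 30 = 2880.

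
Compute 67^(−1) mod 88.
67^(−1) ≡ 67 (mod 88)

Apply the extended Euclidean algorithm to (88, 67), tracking rows (r, s, t) with s·88 + t·67 = r. Each division r_prev = q·r_cur + r_new produces the new row as (previous row) − q·(current row):
  row A: (88, 1, 0)   [1·88 + 0·67 = 88]
  row B: (67, 0, 1)   [0·88 + 1·67 = 67]
  88 = 1·67 + 21   → row C = row A − 1·row B = (21, 1, −1)   [check: 1·88 − 1·67 = 21]
  67 = 3·21 + 4   → row D = row B − 3·row C = (4, −3, 4)   [check: −3·88 + 4·67 = 4]
  21 = 5·4 + 1   → row E = row C − 5·row D = (1, 16, −21)   [check: 16·88 − 21·67 = 1]
  4 = 4·1 + 0   → remainder 0, stop. gcd = 1 (last nonzero row E).
The gcd is 1, so 67 is invertible mod 88. The last nonzero row gives 16·88 − 21·67 = 1, so t = −21. So 67^(−1) ≡ −21 ≡ 67 (mod 88). Verify: 67 · 67 = 4489 ≡ 1 (mod 88). ✓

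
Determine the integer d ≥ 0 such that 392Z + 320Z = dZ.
(392, 320) = (8); d = 8

In the PID Z, (a, b) is generated by gcd(a, b). Compute gcd(392, 320) with the extended Euclidean algorithm, tracking rows (r, s, t) with s·392 + t·320 = r:
  row A: (392, 1, 0)   [1·392 + 0·320 = 392]
  row B: (320, 0, 1)   [0·392 + 1·320 = 320]
  392 = 1·320 + 72   → row C = row A − 1·row B = (72, 1, −1)   [check: 1·392 − 1·320 = 72]
  320 = 4·72 + 32   → row D = row B − 4·row C = (32, −4, 5)   [check: −4·392 + 5·320 = 32]
  72 = 2·32 + 8   → row E = row C − 2·row D = (8, 9, −11)   [check: 9·392 − 11·320 = 8]
  32 = 4·8 + 0   → remainder 0, stop. gcd = 8 (last nonzero row E).
So gcd(392, 320) = 8, with Bézout identity 9·392 − 11·320 = 8. Containment (⊇): the Bézout identity exhibits 8 as an element of (392, 320), giving (8) ⊆ (392, 320). Containment (⊆): since 8 | 392 and 8 | 320 (392 = 8·49, 320 = 8·40), every Z-linear combination of 392 and 320 is divisible by 8, so (392, 320) ⊆ (8). Therefore (392, 320) = (8), d = 8.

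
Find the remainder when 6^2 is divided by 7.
Use repeated squaring. Binary(2) = 10. Walk through the bits of the exponent 2 left-to-right: at each bit after the leading one, square the running value, then multiply by 6 if the bit is 1 (always reducing mod 7):
  bit 1 = 1 (leading): start with 6.
  bit 2 = 0: square 6^2 = 36 ≡ 1 (mod 7).
Final value: 6^2 ≡ 1 (mod 7).

Final answer: 1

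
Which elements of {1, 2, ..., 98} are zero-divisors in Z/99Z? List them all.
An element a ∈ Z/99Z (with a ≠ 0) is a zero-divisor iff gcd(a, 99) > 1 (because a is a unit precisely when gcd(a, n) = 1, and in Z/nZ every nonzero, non-unit element is a zero-divisor). Scan a = 1, ..., 98 and keep those with gcd(a, 99) > 1:
  gcd(3, 99) = 3, gcd(6, 99) = 3, gcd(9, 99) = 9, gcd(11, 99) = 11, gcd(12, 99) = 3, gcd(15, 99) = 3, gcd(18, 99) = 9, gcd(21, 99) = 3, gcd(22, 99) = 11, gcd(24, 99) = 3, gcd(27, 99) = 9, gcd(30, 99) = 3, gcd(33, 99) = 33, gcd(36, 99) = 9, gcd(39, 99) = 3, gcd(42, 99) = 3, gcd(44, 99) = 11, gcd(45, 99) = 9, gcd(48, 99) = 3, gcd(51, 99) = 3, gcd(54, 99) = 9, gcd(55, 99) = 11, gcd(57, 99) = 3, gcd(60, 99) = 3, gcd(63, 99) = 9, gcd(66, 99) = 33, gcd(69, 99) = 3, gcd(72, 99) = 9, gcd(75, 99) = 3, gcd(77, 99) = 11, gcd(78, 99) = 3, gcd(81, 99) = 9, gcd(84, 99) = 3, gcd(87, 99) = 3, gcd(88, 99) = 11, gcd(90, 99) = 9, gcd(93, 99) = 3, gcd(96, 99) = 3.
All other a ∈ {1, ..., 98} have gcd(a, 99) = 1 and are units. So the nonzero zero-divisors are exactly the 38 values of a appearing in this scan.

Final answer: nonzero zero-divisors of Z/99Z = {3, 6, 9, 11, 12, 15, 18, 21, 22, 24, 27, 30, 33, 36, 39, 42, 44, 45, 48, 51, 54, 55, 57, 60, 63, 66, 69, 72, 75, 77, 78, 81, 84, 87, 88, 90, 93, 96}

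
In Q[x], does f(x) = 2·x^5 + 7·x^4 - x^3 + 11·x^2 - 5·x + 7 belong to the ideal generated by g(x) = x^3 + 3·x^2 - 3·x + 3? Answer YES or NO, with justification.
In Q[x] the ideal (g) consists of all multiples of g, so f ∈ (g) iff g | f, i.e. iff the remainder of f on division by g is 0. Divide f by g (g is monic, so eliminate the leading term of the running remainder at each step):
  leading term 2·x^5: subtract (2·x^2)·g(x) = 2·x^5 + 6·x^4 - 6·x^3 + 6·x^2, leaving x^4 + 5·x^3 + 5·x^2 - 5·x + 7
  leading term x^4: subtract (x)·g(x) = x^4 + 3·x^3 - 3·x^2 + 3·x, leaving 2·x^3 + 8·x^2 - 8·x + 7
  leading term 2·x^3: subtract (2)·g(x) = 2·x^3 + 6·x^2 - 6·x + 6, leaving 2·x^2 - 2·x + 1
The remainder r(x) = 2·x^2 - 2·x + 1 ≠ 0 (and deg r < deg g), so g ∤ f, i.e. f ∉ (g).

Final answer: NO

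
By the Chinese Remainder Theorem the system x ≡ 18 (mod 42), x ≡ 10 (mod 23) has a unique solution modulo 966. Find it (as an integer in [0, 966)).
The moduli 42, 23 are pairwise coprime, so by the CRT there is a unique solution mod 42·23 = 966.
Solve by successive substitution. Start with x ≡ 18 (mod 42).
  Combine with x ≡ 10 (mod 23): write x = 18 + 42·t and require 18 + 42·t ≡ 10 (mod 23), i.e. 42·t ≡ 10 − 18 ≡ 15 (mod 23). Since 42^(−1) ≡ 17 (mod 23) (42 ≡ 19 (mod 23)), t ≡ 17·15 ≡ 2 (mod 23). So x ≡ 18 + 42·2 = 102 (mod 966).
Unique solution in [0, 966): x = 102.

Final answer: x ≡ 102 (mod 966); the representative in [0, 966) is 102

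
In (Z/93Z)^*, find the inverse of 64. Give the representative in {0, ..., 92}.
Apply the extended Euclidean algorithm to (93, 64), tracking rows (r, s, t) with s·93 + t·64 = r. Each division r_prev = q·r_cur + r_new produces the new row as (previous row) − q·(current row):
  row A: (93, 1, 0)   [1·93 + 0·64 = 93]
  row B: (64, 0, 1)   [0·93 + 1·64 = 64]
  93 = 1·64 + 29   → row C = row A − 1·row B = (29, 1, −1)   [check: 1·93 − 1·64 = 29]
  64 = 2·29 + 6   → row D = row B − 2·row C = (6, −2, 3)   [check: −2·93 + 3·64 = 6]
  29 = 4·6 + 5   → row E = row C − 4·row D = (5, 9, −13)   [check: 9·93 − 13·64 = 5]
  6 = 1·5 + 1   → row F = row D − 1·row E = (1, −11, 16)   [check: −11·93 + 16·64 = 1]
  5 = 5·1 + 0   → remainder 0, stop. gcd = 1 (last nonzero row F).
The gcd is 1, so 64 is invertible mod 93. The last nonzero row gives −11·93 + 16·64 = 1, so t = 16. So 64^(−1) ≡ 16 (mod 93). Verify: 64 · 16 = 1024 ≡ 1 (mod 93). ✓

Final answer: 64^(−1) ≡ 16 (mod 93)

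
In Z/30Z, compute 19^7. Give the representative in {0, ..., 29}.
19

Use repeated squaring. Binary(7) = 111. Walk through the bits of the exponent 7 left-to-right: at each bit after the leading one, square the running value, then multiply by 19 if the bit is 1 (always reducing mod 30):
  bit 1 = 1 (leading): start with 19.
  bit 2 = 1: square 19^2 = 361 ≡ 1; bit is 1, so multiply 1·19 = 19 (mod 30).
  bit 3 = 1: square 19^2 = 361 ≡ 1; bit is 1, so multiply 1·19 = 19 (mod 30).
Final value: 19^7 ≡ 19 (mod 30).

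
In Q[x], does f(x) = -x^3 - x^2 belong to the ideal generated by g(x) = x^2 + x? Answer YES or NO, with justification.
In Q[x] the ideal (g) consists of all multiples of g, so f ∈ (g) iff g | f, i.e. iff the remainder of f on division by g is 0. Divide f by g (g is monic, so eliminate the leading term of the running remainder at each step):
  leading term -x^3: subtract (-x)·g(x) = -x^3 - x^2, leaving 0
The remainder is 0, so f(x) = g(x) · h(x) with h(x) = -x. Hence g | f, i.e. f ∈ (g).

Final answer: YES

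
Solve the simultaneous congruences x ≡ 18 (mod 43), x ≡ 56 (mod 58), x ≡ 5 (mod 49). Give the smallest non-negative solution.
The moduli 43, 58, 49 are pairwise coprime, so by the CRT there is a unique solution mod 43·58·49 = 122206.
Solve by successive substitution. Start with x ≡ 18 (mod 43).
  Combine with x ≡ 56 (mod 58): write x = 18 + 43·t and require 18 + 43·t ≡ 56 (mod 58), i.e. 43·t ≡ 56 − 18 ≡ 38 (mod 58). Since 43^(−1) ≡ 27 (mod 58), t ≡ 27·38 ≡ 40 (mod 58). So x ≡ 18 + 43·40 = 1738 (mod 2494).
  Combine with x ≡ 5 (mod 49): write x = 1738 + 2494·t and require 1738 + 2494·t ≡ 5 (mod 49), i.e. 2494·t ≡ 5 − 1738 ≡ 31 (mod 49). Since 2494^(−1) ≡ 39 (mod 49) (2494 ≡ 44 (mod 49)), t ≡ 39·31 ≡ 33 (mod 49). So x ≡ 1738 + 2494·33 = 84040 (mod 122206).
Unique solution in [0, 122206): x = 84040.

Final answer: x ≡ 84040 (mod 122206); the representative in [0, 122206) is 84040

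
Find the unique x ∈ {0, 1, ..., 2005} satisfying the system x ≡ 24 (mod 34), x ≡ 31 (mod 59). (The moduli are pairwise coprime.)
x ≡ 1860 (mod 2006); the representative in [0, 2006) is 1860

The moduli 34, 59 are pairwise coprime, so by the CRT there is a unique solution mod 34·59 = 2006.
Solve by successive substitution. Start with x ≡ 24 (mod 34).
  Combine with x ≡ 31 (mod 59): write x = 24 + 34·t and require 24 + 34·t ≡ 31 (mod 59), i.e. 34·t ≡ 31 − 24 ≡ 7 (mod 59). Since 34^(−1) ≡ 33 (mod 59), t ≡ 33·7 ≡ 54 (mod 59). So x ≡ 24 + 34·54 = 1860 (mod 2006).
Unique solution in [0, 2006): x = 1860.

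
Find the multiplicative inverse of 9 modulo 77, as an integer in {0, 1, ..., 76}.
9^(−1) ≡ 60 (mod 77)

Apply the extended Euclidean algorithm to (77, 9), tracking rows (r, s, t) with s·77 + t·9 = r. Each division r_prev = q·r_cur + r_new produces the new row as (previous row) − q·(current row):
  row A: (77, 1, 0)   [1·77 + 0·9 = 77]
  row B: (9, 0, 1)   [0·77 + 1·9 = 9]
  77 = 8·9 + 5   → row C = row A − 8·row B = (5, 1, −8)   [check: 1·77 − 8·9 = 5]
  9 = 1·5 + 4   → row D = row B − 1·row C = (4, −1, 9)   [check: −1·77 + 9·9 = 4]
  5 = 1·4 + 1   → row E = row C − 1·row D = (1, 2, −17)   [check: 2·77 − 17·9 = 1]
  4 = 4·1 + 0   → remainder 0, stop. gcd = 1 (last nonzero row E).
The gcd is 1, so 9 is invertible mod 77. The last nonzero row gives 2·77 − 17·9 = 1, so t = −17. So 9^(−1) ≡ −17 ≡ 60 (mod 77). Verify: 9 · 60 = 540 ≡ 1 (mod 77). ✓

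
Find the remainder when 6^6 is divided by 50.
6

Use repeated squaring. Binary(6) = 110. Walk through the bits of the exponent 6 left-to-right: at each bit after the leading one, square the running value, then multiply by 6 if the bit is 1 (always reducing mod 50):
  bit 1 = 1 (leading): start with 6.
  bit 2 = 1: square 6^2 = 36; bit is 1, so multiply 36·6 = 216 ≡ 16 (mod 50).
  bit 3 = 0: square 16^2 = 256 ≡ 6 (mod 50).
Final value: 6^6 ≡ 6 (mod 50).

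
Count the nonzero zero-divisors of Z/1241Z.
In Z/1241Z each nonzero element is either a unit (gcd with 1241 is 1) or a zero-divisor (gcd > 1). The number of units is φ(1241): factorise 1241 = 17 · 73, so φ(1241) = (17 − 1) · (73 − 1) = 16 · 72 = 1152. The nonzero elements number 1241 − 1 = 1240. Hence the nonzero zero-divisors number 1240 − 1152 = 88.

Final answer: Z/1241Z has 88 nonzero zero-divisors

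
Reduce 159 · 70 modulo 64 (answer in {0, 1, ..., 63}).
Reduce the factors first: 159 ≡ 31, 70 ≡ 6 (mod 64), so 159 · 70 ≡ 31 · 6 (mod 64). 31 · 6 = 186. Dividing by 64: 186 = 2·64 + 58. So (159 · 70) mod 64 = 58.

Final answer: 58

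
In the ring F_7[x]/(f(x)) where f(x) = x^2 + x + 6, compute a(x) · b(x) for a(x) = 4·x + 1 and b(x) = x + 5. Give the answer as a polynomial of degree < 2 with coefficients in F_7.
a · b ≡ 3·x + 2 (mod f(x))

Multiply as integer polynomials: a · b = 4·x^2 + 21·x + 5. Reducing coefficients mod 7: a · b ≡ 4·x^2 + 5. Now divide by f(x) = x^2 + x + 6 in F_7[x], eliminating the leading term at each step:
  leading term 4·x^2: subtract (4)·f(x) = 4·x^2 + 4·x + 3, leaving 3·x + 2 (coefficients mod 7)
The degree is now < 2, so this is the remainder. Hence a · b ≡ 3·x + 2 in F_7[x]/(f).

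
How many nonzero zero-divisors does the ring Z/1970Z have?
In Z/1970Z each nonzero element is either a unit (gcd with 1970 is 1) or a zero-divisor (gcd > 1). The number of units is φ(1970): factorise 1970 = 2 · 5 · 197, so φ(1970) = (2 − 1) · (5 − 1) · (197 − 1) = 1 · 4 · 196 = 784. The nonzero elements number 1970 − 1 = 1969. Hence the nonzero zero-divisors number 1969 − 784 = 1185.

Final answer: Z/1970Z has 1185 nonzero zero-divisors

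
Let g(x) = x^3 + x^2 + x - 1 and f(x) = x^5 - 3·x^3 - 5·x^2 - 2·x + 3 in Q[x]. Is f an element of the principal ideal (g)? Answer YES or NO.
In Q[x] the ideal (g) consists of all multiples of g, so f ∈ (g) iff g | f, i.e. iff the remainder of f on division by g is 0. Divide f by g (g is monic, so eliminate the leading term of the running remainder at each step):
  leading term x^5: subtract (x^2)·g(x) = x^5 + x^4 + x^3 - x^2, leaving -x^4 - 4·x^3 - 4·x^2 - 2·x + 3
  leading term -x^4: subtract (-x)·g(x) = -x^4 - x^3 - x^2 + x, leaving -3·x^3 - 3·x^2 - 3·x + 3
  leading term -3·x^3: subtract (-3)·g(x) = -3·x^3 - 3·x^2 - 3·x + 3, leaving 0
The remainder is 0, so f(x) = g(x) · h(x) with h(x) = x^2 - x - 3. Hence g | f, i.e. f ∈ (g).

Final answer: YES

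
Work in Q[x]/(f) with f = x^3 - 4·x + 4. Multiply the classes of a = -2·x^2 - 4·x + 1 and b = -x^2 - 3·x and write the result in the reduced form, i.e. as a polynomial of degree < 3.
First multiply in Q[x] without reducing: a · b = 2·x^4 + 10·x^3 + 11·x^2 - 3·x. Now divide by f(x) = x^3 - 4·x + 4, eliminating the leading term at each step:
  leading term 2·x^4: subtract (2·x)·f(x) = 2·x^4 - 8·x^2 + 8·x, leaving 10·x^3 + 19·x^2 - 11·x
  leading term 10·x^3: subtract (10)·f(x) = 10·x^3 - 40·x + 40, leaving 19·x^2 + 29·x - 40
The degree is now < 3, so this is the remainder. Hence a · b ≡ 19·x^2 + 29·x - 40 in Q[x]/(f).

Final answer: a · b ≡ 19·x^2 + 29·x - 40 (mod f(x))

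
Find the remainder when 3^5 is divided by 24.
3

Use repeated squaring. Binary(5) = 101. Walk through the bits of the exponent 5 left-to-right: at each bit after the leading one, square the running value, then multiply by 3 if the bit is 1 (always reducing mod 24):
  bit 1 = 1 (leading): start with 3.
  bit 2 = 0: square 3^2 = 9 (mod 24).
  bit 3 = 1: square 9^2 = 81 ≡ 9; bit is 1, so multiply 9·3 = 27 ≡ 3 (mod 24).
Final value: 3^5 ≡ 3 (mod 24).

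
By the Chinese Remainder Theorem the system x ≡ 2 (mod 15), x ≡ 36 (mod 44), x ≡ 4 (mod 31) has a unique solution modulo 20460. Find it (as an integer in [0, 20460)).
The moduli 15, 44, 31 are pairwise coprime, so by the CRT there is a unique solution mod 15·44·31 = 20460.
Solve by successive substitution. Start with x ≡ 2 (mod 15).
  Combine with x ≡ 36 (mod 44): write x = 2 + 15·t and require 2 + 15·t ≡ 36 (mod 44), i.e. 15·t ≡ 36 − 2 ≡ 34 (mod 44). Since 15^(−1) ≡ 3 (mod 44), t ≡ 3·34 ≡ 14 (mod 44). So x ≡ 2 + 15·14 = 212 (mod 660).
  Combine with x ≡ 4 (mod 31): write x = 212 + 660·t and require 212 + 660·t ≡ 4 (mod 31), i.e. 660·t ≡ 4 − 212 ≡ 9 (mod 31). Since 660^(−1) ≡ 7 (mod 31) (660 ≡ 9 (mod 31)), t ≡ 7·9 ≡ 1 (mod 31). So x ≡ 212 + 660·1 = 872 (mod 20460).
Unique solution in [0, 20460): x = 872.

Final answer: x ≡ 872 (mod 20460); the representative in [0, 20460) is 872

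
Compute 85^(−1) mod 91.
85^(−1) ≡ 15 (mod 91)

Apply the extended Euclidean algorithm to (91, 85), tracking rows (r, s, t) with s·91 + t·85 = r. Each division r_prev = q·r_cur + r_new produces the new row as (previous row) − q·(current row):
  row A: (91, 1, 0)   [1·91 + 0·85 = 91]
  row B: (85, 0, 1)   [0·91 + 1·85 = 85]
  91 = 1·85 + 6   → row C = row A − 1·row B = (6, 1, −1)   [check: 1·91 − 1·85 = 6]
  85 = 14·6 + 1   → row D = row B − 14·row C = (1, −14, 15)   [check: −14·91 + 15·85 = 1]
  6 = 6·1 + 0   → remainder 0, stop. gcd = 1 (last nonzero row D).
The gcd is 1, so 85 is invertible mod 91. The last nonzero row gives −14·91 + 15·85 = 1, so t = 15. So 85^(−1) ≡ 15 (mod 91). Verify: 85 · 15 = 1275 ≡ 1 (mod 91). ✓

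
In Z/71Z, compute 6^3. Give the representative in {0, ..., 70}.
3

Use repeated squaring. Binary(3) = 11. Walk through the bits of the exponent 3 left-to-right: at each bit after the leading one, square the running value, then multiply by 6 if the bit is 1 (always reducing mod 71):
  bit 1 = 1 (leading): start with 6.
  bit 2 = 1: square 6^2 = 36; bit is 1, so multiply 36·6 = 216 ≡ 3 (mod 71).
Final value: 6^3 ≡ 3 (mod 71).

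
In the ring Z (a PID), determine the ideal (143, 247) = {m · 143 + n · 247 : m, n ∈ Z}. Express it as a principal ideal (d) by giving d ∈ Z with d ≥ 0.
(143, 247) = (13); d = 13

In the PID Z, (a, b) is generated by gcd(a, b). Compute gcd(247, 143) with the extended Euclidean algorithm, tracking rows (r, s, t) with s·247 + t·143 = r:
  row A: (247, 1, 0)   [1·247 + 0·143 = 247]
  row B: (143, 0, 1)   [0·247 + 1·143 = 143]
  247 = 1·143 + 104   → row C = row A − 1·row B = (104, 1, −1)   [check: 1·247 − 1·143 = 104]
  143 = 1·104 + 39   → row D = row B − 1·row C = (39, −1, 2)   [check: −1·247 + 2·143 = 39]
  104 = 2·39 + 26   → row E = row C − 2·row D = (26, 3, −5)   [check: 3·247 − 5·143 = 26]
  39 = 1·26 + 13   → row F = row D − 1·row E = (13, −4, 7)   [check: −4·247 + 7·143 = 13]
  26 = 2·13 + 0   → remainder 0, stop. gcd = 13 (last nonzero row F).
So gcd(143, 247) = 13, with Bézout identity −4·247 + 7·143 = 13. Containment (⊇): the Bézout identity exhibits 13 as an element of (143, 247), giving (13) ⊆ (143, 247). Containment (⊆): since 13 | 143 and 13 | 247 (143 = 13·11, 247 = 13·19), every Z-linear combination of 143 and 247 is divisible by 13, so (143, 247) ⊆ (13). Therefore (143, 247) = (13), d = 13.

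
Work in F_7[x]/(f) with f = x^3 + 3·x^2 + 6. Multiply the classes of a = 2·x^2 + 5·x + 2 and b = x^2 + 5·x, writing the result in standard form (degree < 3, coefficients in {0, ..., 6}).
Multiply as integer polynomials: a · b = 2·x^4 + 15·x^3 + 27·x^2 + 10·x. Reducing coefficients mod 7: a · b ≡ 2·x^4 + x^3 + 6·x^2 + 3·x. Now divide by f(x) = x^3 + 3·x^2 + 6 in F_7[x], eliminating the leading term at each step:
  leading term 2·x^4: subtract (2·x)·f(x) = 2·x^4 + 6·x^3 + 5·x, leaving 2·x^3 + 6·x^2 + 5·x (coefficients mod 7)
  leading term 2·x^3: subtract (2)·f(x) = 2·x^3 + 6·x^2 + 5, leaving 5·x + 2 (coefficients mod 7)
The degree is now < 3, so this is the remainder. Hence a · b ≡ 5·x + 2 in F_7[x]/(f).

Final answer: a · b ≡ 5·x + 2 (mod f(x))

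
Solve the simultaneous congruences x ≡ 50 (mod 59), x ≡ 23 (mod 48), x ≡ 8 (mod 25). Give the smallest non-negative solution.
x ≡ 40583 (mod 70800); the representative in [0, 70800) is 40583

The moduli 59, 48, 25 are pairwise coprime, so by the CRT there is a unique solution mod 59·48·25 = 70800.
Solve by successive substitution. Start with x ≡ 50 (mod 59).
  Combine with x ≡ 23 (mod 48): write x = 50 + 59·t and require 50 + 59·t ≡ 23 (mod 48), i.e. 59·t ≡ 23 − 50 ≡ 21 (mod 48). Since 59^(−1) ≡ 35 (mod 48) (59 ≡ 11 (mod 48)), t ≡ 35·21 ≡ 15 (mod 48). So x ≡ 50 + 59·15 = 935 (mod 2832).
  Combine with x ≡ 8 (mod 25): write x = 935 + 2832·t and require 935 + 2832·t ≡ 8 (mod 25), i.e. 2832·t ≡ 8 − 935 ≡ 23 (mod 25). Since 2832^(−1) ≡ 18 (mod 25) (2832 ≡ 7 (mod 25)), t ≡ 18·23 ≡ 14 (mod 25). So x ≡ 935 + 2832·14 = 40583 (mod 70800).
Unique solution in [0, 70800): x = 40583.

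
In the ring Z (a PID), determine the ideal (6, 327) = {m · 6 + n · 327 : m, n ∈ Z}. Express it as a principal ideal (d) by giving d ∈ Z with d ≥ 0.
In the PID Z, (a, b) is generated by gcd(a, b). Compute gcd(327, 6) with the extended Euclidean algorithm, tracking rows (r, s, t) with s·327 + t·6 = r:
  row A: (327, 1, 0)   [1·327 + 0·6 = 327]
  row B: (6, 0, 1)   [0·327 + 1·6 = 6]
  327 = 54·6 + 3   → row C = row A − 54·row B = (3, 1, −54)   [check: 1·327 − 54·6 = 3]
  6 = 2·3 + 0   → remainder 0, stop. gcd = 3 (last nonzero row C).
So gcd(6, 327) = 3, with Bézout identity 1·327 − 54·6 = 3. Containment (⊇): the Bézout identity exhibits 3 as an element of (6, 327), giving (3) ⊆ (6, 327). Containment (⊆): since 3 | 6 and 3 | 327 (6 = 3·2, 327 = 3·109), every Z-linear combination of 6 and 327 is divisible by 3, so (6, 327) ⊆ (3). Therefore (6, 327) = (3), d = 3.

Final answer: (6, 327) = (3); d = 3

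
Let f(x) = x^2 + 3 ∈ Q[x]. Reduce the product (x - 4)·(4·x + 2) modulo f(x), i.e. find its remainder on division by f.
First multiply in Q[x] without reducing: a · b = 4·x^2 - 14·x - 8. Now divide by f(x) = x^2 + 3, eliminating the leading term at each step:
  leading term 4·x^2: subtract (4)·f(x) = 4·x^2 + 12, leaving -14·x - 20
The degree is now < 2, so this is the remainder. Hence a · b ≡ -14·x - 20 in Q[x]/(f).

Final answer: a · b ≡ -14·x - 20 (mod f(x))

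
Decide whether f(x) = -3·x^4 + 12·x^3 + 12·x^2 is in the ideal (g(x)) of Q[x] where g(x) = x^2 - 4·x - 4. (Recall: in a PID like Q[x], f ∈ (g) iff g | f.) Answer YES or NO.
In Q[x] the ideal (g) consists of all multiples of g, so f ∈ (g) iff g | f, i.e. iff the remainder of f on division by g is 0. Divide f by g (g is monic, so eliminate the leading term of the running remainder at each step):
  leading term -3·x^4: subtract (-3·x^2)·g(x) = -3·x^4 + 12·x^3 + 12·x^2, leaving 0
The remainder is 0, so f(x) = g(x) · h(x) with h(x) = -3·x^2. Hence g | f, i.e. f ∈ (g).

Final answer: YES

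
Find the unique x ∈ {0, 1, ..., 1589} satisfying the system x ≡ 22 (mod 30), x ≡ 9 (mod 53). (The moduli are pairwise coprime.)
x ≡ 592 (mod 1590); the representative in [0, 1590) is 592

The moduli 30, 53 are pairwise coprime, so by the CRT there is a unique solution mod 30·53 = 1590.
Solve by successive substitution. Start with x ≡ 22 (mod 30).
  Combine with x ≡ 9 (mod 53): write x = 22 + 30·t and require 22 + 30·t ≡ 9 (mod 53), i.e. 30·t ≡ 9 − 22 ≡ 40 (mod 53). Since 30^(−1) ≡ 23 (mod 53), t ≡ 23·40 ≡ 19 (mod 53). So x ≡ 22 + 30·19 = 592 (mod 1590).
Unique solution in [0, 1590): x = 592.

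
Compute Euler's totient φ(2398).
φ(2398) = 1080

φ is multiplicative, with φ(p^e) = p^e − p^(e−1). Factorise 2398 = 2 · 11 · 109. Then
  φ(2398) = (2 − 1) · (11 − 1) · (109 − 1) = 1 · 10 · 108 = 1080.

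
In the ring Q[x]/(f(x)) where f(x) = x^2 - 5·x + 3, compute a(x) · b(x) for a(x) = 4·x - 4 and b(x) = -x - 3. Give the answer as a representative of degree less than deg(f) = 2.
a · b ≡ 24 - 28·x (mod f(x))

First multiply in Q[x] without reducing: a · b = -4·x^2 - 8·x + 12. Now divide by f(x) = x^2 - 5·x + 3, eliminating the leading term at each step:
  leading term -4·x^2: subtract (-4)·f(x) = -4·x^2 + 20·x - 12, leaving 24 - 28·x
The degree is now < 2, so this is the remainder. Hence a · b ≡ 24 - 28·x in Q[x]/(f).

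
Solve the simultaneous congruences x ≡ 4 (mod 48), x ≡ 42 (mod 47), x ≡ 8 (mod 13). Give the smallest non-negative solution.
The moduli 48, 47, 13 are pairwise coprime, so by the CRT there is a unique solution mod 48·47·13 = 29328.
Solve by successive substitution. Start with x ≡ 4 (mod 48).
  Combine with x ≡ 42 (mod 47): write x = 4 + 48·t and require 4 + 48·t ≡ 42 (mod 47), i.e. 48·t ≡ 42 − 4 ≡ 38 (mod 47). Since 48^(−1) ≡ 1 (mod 47) (48 ≡ 1 (mod 47)), t ≡ 1·38 ≡ 38 (mod 47). So x ≡ 4 + 48·38 = 1828 (mod 2256).
  Combine with x ≡ 8 (mod 13): write x = 1828 + 2256·t and require 1828 + 2256·t ≡ 8 (mod 13), i.e. 2256·t ≡ 8 − 1828 ≡ 0 (mod 13). Since 2256^(−1) ≡ 2 (mod 13) (2256 ≡ 7 (mod 13)), t ≡ 2·0 ≡ 0 (mod 13). So x ≡ 1828 + 2256·0 = 1828 (mod 29328).
Unique solution in [0, 29328): x = 1828.

Final answer: x ≡ 1828 (mod 29328); the representative in [0, 29328) is 1828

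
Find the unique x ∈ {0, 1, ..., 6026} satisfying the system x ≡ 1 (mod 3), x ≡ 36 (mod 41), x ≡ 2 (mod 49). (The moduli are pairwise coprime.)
The moduli 3, 41, 49 are pairwise coprime, so by the CRT there is a unique solution mod 3·41·49 = 6027.
Solve by successive substitution. Start with x ≡ 1 (mod 3).
  Combine with x ≡ 36 (mod 41): write x = 1 + 3·t and require 1 + 3·t ≡ 36 (mod 41), i.e. 3·t ≡ 36 − 1 ≡ 35 (mod 41). Since 3^(−1) ≡ 14 (mod 41), t ≡ 14·35 ≡ 39 (mod 41). So x ≡ 1 + 3·39 = 118 (mod 123).
  Combine with x ≡ 2 (mod 49): write x = 118 + 123·t and require 118 + 123·t ≡ 2 (mod 49), i.e. 123·t ≡ 2 − 118 ≡ 31 (mod 49). Since 123^(−1) ≡ 2 (mod 49) (123 ≡ 25 (mod 49)), t ≡ 2·31 ≡ 13 (mod 49). So x ≡ 118 + 123·13 = 1717 (mod 6027).
Unique solution in [0, 6027): x = 1717.

Final answer: x ≡ 1717 (mod 6027); the representative in [0, 6027) is 1717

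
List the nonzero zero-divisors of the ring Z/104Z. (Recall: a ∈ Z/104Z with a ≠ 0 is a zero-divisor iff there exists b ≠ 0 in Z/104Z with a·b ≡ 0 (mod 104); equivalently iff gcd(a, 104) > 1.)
An element a ∈ Z/104Z (with a ≠ 0) is a zero-divisor iff gcd(a, 104) > 1 (because a is a unit precisely when gcd(a, n) = 1, and in Z/nZ every nonzero, non-unit element is a zero-divisor). Scan a = 1, ..., 103 and keep those with gcd(a, 104) > 1:
  gcd(2, 104) = 2, gcd(4, 104) = 4, gcd(6, 104) = 2, gcd(8, 104) = 8, gcd(10, 104) = 2, gcd(12, 104) = 4, gcd(13, 104) = 13, gcd(14, 104) = 2, gcd(16, 104) = 8, gcd(18, 104) = 2, gcd(20, 104) = 4, gcd(22, 104) = 2, gcd(24, 104) = 8, gcd(26, 104) = 26, gcd(28, 104) = 4, gcd(30, 104) = 2, gcd(32, 104) = 8, gcd(34, 104) = 2, gcd(36, 104) = 4, gcd(38, 104) = 2, gcd(39, 104) = 13, gcd(40, 104) = 8, gcd(42, 104) = 2, gcd(44, 104) = 4, gcd(46, 104) = 2, gcd(48, 104) = 8, gcd(50, 104) = 2, gcd(52, 104) = 52, gcd(54, 104) = 2, gcd(56, 104) = 8, gcd(58, 104) = 2, gcd(60, 104) = 4, gcd(62, 104) = 2, gcd(64, 104) = 8, gcd(65, 104) = 13, gcd(66, 104) = 2, gcd(68, 104) = 4, gcd(70, 104) = 2, gcd(72, 104) = 8, gcd(74, 104) = 2, gcd(76, 104) = 4, gcd(78, 104) = 26, gcd(80, 104) = 8, gcd(82, 104) = 2, gcd(84, 104) = 4, gcd(86, 104) = 2, gcd(88, 104) = 8, gcd(90, 104) = 2, gcd(91, 104) = 13, gcd(92, 104) = 4, gcd(94, 104) = 2, gcd(96, 104) = 8, gcd(98, 104) = 2, gcd(100, 104) = 4, gcd(102, 104) = 2.
All other a ∈ {1, ..., 103} have gcd(a, 104) = 1 and are units. So the nonzero zero-divisors are exactly the 55 values of a appearing in this scan.

Final answer: nonzero zero-divisors of Z/104Z = {2, 4, 6, 8, 10, 12, 13, 14, 16, 18, 20, 22, 24, 26, 28, 30, 32, 34, 36, 38, 39, 40, 42, 44, 46, 48, 50, 52, 54, 56, 58, 60, 62, 64, 65, 66, 68, 70, 72, 74, 76, 78, 80, 82, 84, 86, 88, 90, 91, 92, 94, 96, 98, 100, 102}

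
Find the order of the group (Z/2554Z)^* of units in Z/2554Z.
|(Z/2554Z)^*| = 1276

(Z/2554Z)^* consists of the classes a with gcd(a, 2554) = 1, so its order is φ(2554). φ is multiplicative, with φ(p^e) = p^e − p^(e−1). Factorise 2554 = 2 · 1277. Then
  φ(2554) = (2 − 1) · (1277 − 1) = 1 · 1276 = 1276.
Thus |(Z/2554Z)^*| = 1276.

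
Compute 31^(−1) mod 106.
31^(−1) ≡ 65 (mod 106)

Apply the extended Euclidean algorithm to (106, 31), tracking rows (r, s, t) with s·106 + t·31 = r. Each division r_prev = q·r_cur + r_new produces the new row as (previous row) − q·(current row):
  row A: (106, 1, 0)   [1·106 + 0·31 = 106]
  row B: (31, 0, 1)   [0·106 + 1·31 = 31]
  106 = 3·31 + 13   → row C = row A − 3·row B = (13, 1, −3)   [check: 1·106 − 3·31 = 13]
  31 = 2·13 + 5   → row D = row B − 2·row C = (5, −2, 7)   [check: −2·106 + 7·31 = 5]
  13 = 2·5 + 3   → row E = row C − 2·row D = (3, 5, −17)   [check: 5·106 − 17·31 = 3]
  5 = 1·3 + 2   → row F = row D − 1·row E = (2, −7, 24)   [check: −7·106 + 24·31 = 2]
  3 = 1·2 + 1   → row G = row E − 1·row F = (1, 12, −41)   [check: 12·106 − 41·31 = 1]
  2 = 2·1 + 0   → remainder 0, stop. gcd = 1 (last nonzero row G).
The gcd is 1, so 31 is invertible mod 106. The last nonzero row gives 12·106 − 41·31 = 1, so t = −41. So 31^(−1) ≡ −41 ≡ 65 (mod 106). Verify: 31 · 65 = 2015 ≡ 1 (mod 106). ✓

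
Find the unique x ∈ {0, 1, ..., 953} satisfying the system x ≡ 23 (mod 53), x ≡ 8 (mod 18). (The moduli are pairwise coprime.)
x ≡ 818 (mod 954); the representative in [0, 954) is 818

The moduli 53, 18 are pairwise coprime, so by the CRT there is a unique solution mod 53·18 = 954.
Solve by successive substitution. Start with x ≡ 23 (mod 53).
  Combine with x ≡ 8 (mod 18): write x = 23 + 53·t and require 23 + 53·t ≡ 8 (mod 18), i.e. 53·t ≡ 8 − 23 ≡ 3 (mod 18). Since 53^(−1) ≡ 17 (mod 18) (53 ≡ 17 (mod 18)), t ≡ 17·3 ≡ 15 (mod 18). So x ≡ 23 + 53·15 = 818 (mod 954).
Unique solution in [0, 954): x = 818.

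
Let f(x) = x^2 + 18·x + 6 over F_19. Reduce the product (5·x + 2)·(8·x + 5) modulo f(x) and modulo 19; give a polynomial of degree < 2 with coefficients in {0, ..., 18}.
a · b ≡ 5·x + 17 (mod f(x))

Multiply as integer polynomials: a · b = 40·x^2 + 41·x + 10. Reducing coefficients mod 19: a · b ≡ 2·x^2 + 3·x + 10. Now divide by f(x) = x^2 + 18·x + 6 in F_19[x], eliminating the leading term at each step:
  leading term 2·x^2: subtract (2)·f(x) = 2·x^2 + 17·x + 12, leaving 5·x + 17 (coefficients mod 19)
The degree is now < 2, so this is the remainder. Hence a · b ≡ 5·x + 17 in F_19[x]/(f).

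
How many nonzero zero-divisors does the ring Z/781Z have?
In Z/781Z each nonzero element is either a unit (gcd with 781 is 1) or a zero-divisor (gcd > 1). The number of units is φ(781): factorise 781 = 11 · 71, so φ(781) = (11 − 1) · (71 − 1) = 10 · 70 = 700. The nonzero elements number 781 − 1 = 780. Hence the nonzero zero-divisors number 780 − 700 = 80.

Final answer: Z/781Z has 80 nonzero zero-divisors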